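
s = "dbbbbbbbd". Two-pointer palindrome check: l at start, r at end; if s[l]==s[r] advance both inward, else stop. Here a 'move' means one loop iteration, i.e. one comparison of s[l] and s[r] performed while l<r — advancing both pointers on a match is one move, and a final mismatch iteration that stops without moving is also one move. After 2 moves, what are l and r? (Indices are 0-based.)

l=2, r=6

l=0 r=8: 'd'=='d', l++,r--
l=1 r=7: 'b'=='b', l++,r--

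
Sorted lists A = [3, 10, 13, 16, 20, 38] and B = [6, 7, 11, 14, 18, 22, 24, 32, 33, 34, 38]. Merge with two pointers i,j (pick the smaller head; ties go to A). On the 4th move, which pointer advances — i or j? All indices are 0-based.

i=0 j=0: A[i]=3<=B[j]=6 take 3, i++
i=1 j=0: A[i]=10>B[j]=6 take 6, j++
i=1 j=1: A[i]=10>B[j]=7 take 7, j++
i=1 j=2: A[i]=10<=B[j]=11 take 10, i++

i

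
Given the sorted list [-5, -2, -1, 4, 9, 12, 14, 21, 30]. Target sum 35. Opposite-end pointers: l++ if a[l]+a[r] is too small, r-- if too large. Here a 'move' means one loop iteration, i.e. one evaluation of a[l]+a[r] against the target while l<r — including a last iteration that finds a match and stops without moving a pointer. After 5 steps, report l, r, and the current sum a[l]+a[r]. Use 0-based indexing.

l=0 r=8: -5+30=25 <35, l++
l=1 r=8: -2+30=28 <35, l++
l=2 r=8: -1+30=29 <35, l++
l=3 r=8: 4+30=34 <35, l++
l=4 r=8: 9+30=39 >35, r--

l=4, r=7, sum=30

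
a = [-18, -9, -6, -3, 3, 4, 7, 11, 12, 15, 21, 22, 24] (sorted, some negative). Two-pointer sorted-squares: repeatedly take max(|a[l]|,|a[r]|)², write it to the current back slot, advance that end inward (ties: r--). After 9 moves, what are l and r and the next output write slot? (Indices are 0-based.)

l=0 r=12: |-18|<=|24| out[12]=576, r--
l=0 r=11: |-18|<=|22| out[11]=484, r--
l=0 r=10: |-18|<=|21| out[10]=441, r--
l=0 r=9: |-18|>|15| out[9]=324, l++
l=1 r=9: |-9|<=|15| out[8]=225, r--
l=1 r=8: |-9|<=|12| out[7]=144, r--
l=1 r=7: |-9|<=|11| out[6]=121, r--
l=1 r=6: |-9|>|7| out[5]=81, l++
l=2 r=6: |-6|<=|7| out[4]=49, r--

l=2, r=5, next write slot=3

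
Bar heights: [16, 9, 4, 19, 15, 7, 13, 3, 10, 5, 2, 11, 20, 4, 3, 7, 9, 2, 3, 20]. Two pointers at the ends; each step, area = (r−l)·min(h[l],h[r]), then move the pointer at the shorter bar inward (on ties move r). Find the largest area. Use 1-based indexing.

[1,20] min(16,20)*19=304 best=304 * → l++
[2,20] min(9,20)*18=162 best=304 → l++
[3,20] min(4,20)*17=68 best=304 → l++
[4,20] min(19,20)*16=304 best=304 → l++
[5,20] min(15,20)*15=225 best=304 → l++
[6,20] min(7,20)*14=98 best=304 → l++
[7,20] min(13,20)*13=169 best=304 → l++
[8,20] min(3,20)*12=36 best=304 → l++
[9,20] min(10,20)*11=110 best=304 → l++
[10,20] min(5,20)*10=50 best=304 → l++
[11,20] min(2,20)*9=18 best=304 → l++
[12,20] min(11,20)*8=88 best=304 → l++
[13,20] min(20,20)*7=140 best=304 → r--
[13,19] min(20,3)*6=18 best=304 → r--
[13,18] min(20,2)*5=10 best=304 → r--
[13,17] min(20,9)*4=36 best=304 → r--
[13,16] min(20,7)*3=21 best=304 → r--
[13,15] min(20,3)*2=6 best=304 → r--
[13,14] min(20,4)*1=4 best=304 → r--

max area = 304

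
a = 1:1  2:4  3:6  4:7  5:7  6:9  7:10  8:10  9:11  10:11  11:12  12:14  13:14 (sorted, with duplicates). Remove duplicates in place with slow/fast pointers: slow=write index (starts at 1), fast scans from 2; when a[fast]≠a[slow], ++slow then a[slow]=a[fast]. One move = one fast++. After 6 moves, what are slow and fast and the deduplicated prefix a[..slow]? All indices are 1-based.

(s=1,f=2) a[fast]=4≠a[slow]=1 write a[2]=4 → slow++,fast++
(s=2,f=3) a[fast]=6≠a[slow]=4 write a[3]=6 → slow++,fast++
(s=3,f=4) a[fast]=7≠a[slow]=6 write a[4]=7 → slow++,fast++
(s=4,f=5) a[fast]=7=a[slow] dup → fast++
(s=4,f=6) a[fast]=9≠a[slow]=7 write a[5]=9 → slow++,fast++
(s=5,f=7) a[fast]=10≠a[slow]=9 write a[6]=10 → slow++,fast++

slow=6, fast=8, prefix=[1, 4, 6, 7, 9, 10]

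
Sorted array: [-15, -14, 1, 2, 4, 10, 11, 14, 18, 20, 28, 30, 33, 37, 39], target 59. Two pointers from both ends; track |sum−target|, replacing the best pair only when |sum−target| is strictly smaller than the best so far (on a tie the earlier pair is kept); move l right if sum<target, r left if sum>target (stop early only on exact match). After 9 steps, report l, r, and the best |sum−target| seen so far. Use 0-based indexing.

l=9, r=14, best |Δ|=2

l=0 r=14: -15+39=24 d=35 *, l++
l=1 r=14: -14+39=25 d=34 *, l++
l=2 r=14: 1+39=40 d=19 *, l++
l=3 r=14: 2+39=41 d=18 *, l++
l=4 r=14: 4+39=43 d=16 *, l++
l=5 r=14: 10+39=49 d=10 *, l++
l=6 r=14: 11+39=50 d=9 *, l++
l=7 r=14: 14+39=53 d=6 *, l++
l=8 r=14: 18+39=57 d=2 *, l++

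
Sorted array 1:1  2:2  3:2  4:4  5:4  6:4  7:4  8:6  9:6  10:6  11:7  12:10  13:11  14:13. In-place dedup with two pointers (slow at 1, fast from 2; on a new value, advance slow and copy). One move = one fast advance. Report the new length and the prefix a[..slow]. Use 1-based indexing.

(s=1,f=2) a[fast]=2≠a[slow]=1 write a[2]=2 → slow++,fast++
(s=2,f=3) a[fast]=2=a[slow] dup → fast++
(s=2,f=4) a[fast]=4≠a[slow]=2 write a[3]=4 → slow++,fast++
(s=3,f=5) a[fast]=4=a[slow] dup → fast++
(s=3,f=6) a[fast]=4=a[slow] dup → fast++
(s=3,f=7) a[fast]=4=a[slow] dup → fast++
(s=3,f=8) a[fast]=6≠a[slow]=4 write a[4]=6 → slow++,fast++
(s=4,f=9) a[fast]=6=a[slow] dup → fast++
(s=4,f=10) a[fast]=6=a[slow] dup → fast++
(s=4,f=11) a[fast]=7≠a[slow]=6 write a[5]=7 → slow++,fast++
(s=5,f=12) a[fast]=10≠a[slow]=7 write a[6]=10 → slow++,fast++
(s=6,f=13) a[fast]=11≠a[slow]=10 write a[7]=11 → slow++,fast++
(s=7,f=14) a[fast]=13≠a[slow]=11 write a[8]=13 → slow++,fast++

length 8; prefix = [1, 2, 4, 6, 7, 10, 11, 13]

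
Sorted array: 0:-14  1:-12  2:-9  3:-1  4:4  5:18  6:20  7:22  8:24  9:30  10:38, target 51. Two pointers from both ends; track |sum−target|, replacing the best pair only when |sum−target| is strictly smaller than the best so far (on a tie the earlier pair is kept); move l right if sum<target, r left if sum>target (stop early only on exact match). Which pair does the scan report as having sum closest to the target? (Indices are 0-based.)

pair (20, 30) with sum 50 (|Δ|=1)

[0,10] -14+38=24 d=27 * → l++
[1,10] -12+38=26 d=25 * → l++
[2,10] -9+38=29 d=22 * → l++
[3,10] -1+38=37 d=14 * → l++
[4,10] 4+38=42 d=9 * → l++
[5,10] 18+38=56 d=5 * → r--
[5,9] 18+30=48 d=3 * → l++
[6,9] 20+30=50 d=1 * → l++
[7,9] 22+30=52 d=1 → r--
[7,8] 22+24=46 d=5 → l++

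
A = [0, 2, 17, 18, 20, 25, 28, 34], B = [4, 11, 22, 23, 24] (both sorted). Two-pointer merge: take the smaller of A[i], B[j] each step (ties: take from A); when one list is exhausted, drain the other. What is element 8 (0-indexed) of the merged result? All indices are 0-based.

merged[8] = 23

[i=0,j=0] A[i]=0<=B[j]=4 take 0 → i++
[i=1,j=0] A[i]=2<=B[j]=4 take 2 → i++
[i=2,j=0] A[i]=17>B[j]=4 take 4 → j++
[i=2,j=1] A[i]=17>B[j]=11 take 11 → j++
[i=2,j=2] A[i]=17<=B[j]=22 take 17 → i++
[i=3,j=2] A[i]=18<=B[j]=22 take 18 → i++
[i=4,j=2] A[i]=20<=B[j]=22 take 20 → i++
[i=5,j=2] A[i]=25>B[j]=22 take 22 → j++
[i=5,j=3] A[i]=25>B[j]=23 take 23 → j++
[i=5,j=4] A[i]=25>B[j]=24 take 24 → j++
[i=5,j=5] B done, take A[i]=25 → i++
[i=6,j=5] B done, take A[i]=28 → i++
[i=7,j=5] B done, take A[i]=34 → i++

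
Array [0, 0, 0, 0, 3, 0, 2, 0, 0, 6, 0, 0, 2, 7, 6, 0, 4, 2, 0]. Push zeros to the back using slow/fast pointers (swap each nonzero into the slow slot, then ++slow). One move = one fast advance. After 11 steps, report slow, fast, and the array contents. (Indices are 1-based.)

slow=4, fast=12, a=[3, 2, 6, 0, 0, 0, 0, 0, 0, 0, 0, 0, 2, 7, 6, 0, 4, 2, 0]

(s=1,f=1) a[fast]=0 → fast++
(s=1,f=2) a[fast]=0 → fast++
(s=1,f=3) a[fast]=0 → fast++
(s=1,f=4) a[fast]=0 → fast++
(s=1,f=5) a[fast]=3≠0 swap→a[1]=3 → slow++,fast++
(s=2,f=6) a[fast]=0 → fast++
(s=2,f=7) a[fast]=2≠0 swap→a[2]=2 → slow++,fast++
(s=3,f=8) a[fast]=0 → fast++
(s=3,f=9) a[fast]=0 → fast++
(s=3,f=10) a[fast]=6≠0 swap→a[3]=6 → slow++,fast++
(s=4,f=11) a[fast]=0 → fast++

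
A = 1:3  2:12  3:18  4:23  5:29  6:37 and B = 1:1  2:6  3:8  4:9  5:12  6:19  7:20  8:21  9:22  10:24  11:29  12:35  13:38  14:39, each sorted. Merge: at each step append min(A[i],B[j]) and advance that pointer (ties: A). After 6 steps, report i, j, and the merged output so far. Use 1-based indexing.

i=1 j=1: A[i]=3>B[j]=1 take 1, j++
i=1 j=2: A[i]=3<=B[j]=6 take 3, i++
i=2 j=2: A[i]=12>B[j]=6 take 6, j++
i=2 j=3: A[i]=12>B[j]=8 take 8, j++
i=2 j=4: A[i]=12>B[j]=9 take 9, j++
i=2 j=5: A[i]=12<=B[j]=12 take 12, i++

i=3, j=5, merged so far=[1, 3, 6, 8, 9, 12]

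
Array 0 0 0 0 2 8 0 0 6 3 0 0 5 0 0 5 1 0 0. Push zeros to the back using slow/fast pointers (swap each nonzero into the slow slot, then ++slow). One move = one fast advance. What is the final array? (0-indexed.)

(s=0,f=0) a[fast]=0 → fast++
(s=0,f=1) a[fast]=0 → fast++
(s=0,f=2) a[fast]=0 → fast++
(s=0,f=3) a[fast]=0 → fast++
(s=0,f=4) a[fast]=2≠0 swap→a[0]=2 → slow++,fast++
(s=1,f=5) a[fast]=8≠0 swap→a[1]=8 → slow++,fast++
(s=2,f=6) a[fast]=0 → fast++
(s=2,f=7) a[fast]=0 → fast++
(s=2,f=8) a[fast]=6≠0 swap→a[2]=6 → slow++,fast++
(s=3,f=9) a[fast]=3≠0 swap→a[3]=3 → slow++,fast++
(s=4,f=10) a[fast]=0 → fast++
(s=4,f=11) a[fast]=0 → fast++
(s=4,f=12) a[fast]=5≠0 swap→a[4]=5 → slow++,fast++
(s=5,f=13) a[fast]=0 → fast++
(s=5,f=14) a[fast]=0 → fast++
(s=5,f=15) a[fast]=5≠0 swap→a[5]=5 → slow++,fast++
(s=6,f=16) a[fast]=1≠0 swap→a[6]=1 → slow++,fast++
(s=7,f=17) a[fast]=0 → fast++
(s=7,f=18) a[fast]=0 → fast++

[2, 8, 6, 3, 5, 5, 1, 0, 0, 0, 0, 0, 0, 0, 0, 0, 0, 0, 0]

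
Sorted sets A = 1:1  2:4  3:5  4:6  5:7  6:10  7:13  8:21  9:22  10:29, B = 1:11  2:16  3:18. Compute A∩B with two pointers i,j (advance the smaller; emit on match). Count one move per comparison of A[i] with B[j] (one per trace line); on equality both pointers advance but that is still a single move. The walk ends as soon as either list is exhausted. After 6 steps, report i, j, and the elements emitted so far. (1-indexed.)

[i=1,j=1] 1<11 → i++
[i=2,j=1] 4<11 → i++
[i=3,j=1] 5<11 → i++
[i=4,j=1] 6<11 → i++
[i=5,j=1] 7<11 → i++
[i=6,j=1] 10<11 → i++

i=7, j=1, emitted=[]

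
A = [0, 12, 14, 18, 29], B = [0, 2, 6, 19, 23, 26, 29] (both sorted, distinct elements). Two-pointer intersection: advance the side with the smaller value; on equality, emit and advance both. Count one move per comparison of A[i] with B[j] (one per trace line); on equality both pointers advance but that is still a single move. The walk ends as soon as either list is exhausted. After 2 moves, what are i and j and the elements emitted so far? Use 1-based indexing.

i=2, j=3, emitted=[0]

[i=1,j=1] 0==0 emit → i++,j++
[i=2,j=2] 12>2 → j++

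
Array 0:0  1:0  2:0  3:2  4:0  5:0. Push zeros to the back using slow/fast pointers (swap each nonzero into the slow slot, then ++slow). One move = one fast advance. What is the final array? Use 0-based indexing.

[2, 0, 0, 0, 0, 0]

slow=0 fast=0: a[fast]=0, fast++
slow=0 fast=1: a[fast]=0, fast++
slow=0 fast=2: a[fast]=0, fast++
slow=0 fast=3: a[fast]=2≠0 swap→a[0]=2, slow++,fast++
slow=1 fast=4: a[fast]=0, fast++
slow=1 fast=5: a[fast]=0, fast++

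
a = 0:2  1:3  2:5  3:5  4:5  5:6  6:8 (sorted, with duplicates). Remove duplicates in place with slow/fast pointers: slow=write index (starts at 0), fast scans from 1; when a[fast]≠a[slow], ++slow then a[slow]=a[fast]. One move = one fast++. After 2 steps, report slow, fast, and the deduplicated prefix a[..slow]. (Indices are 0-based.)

slow=0 fast=1: a[fast]=3≠a[slow]=2 write a[1]=3, slow++,fast++
slow=1 fast=2: a[fast]=5≠a[slow]=3 write a[2]=5, slow++,fast++

slow=2, fast=3, prefix=[2, 3, 5]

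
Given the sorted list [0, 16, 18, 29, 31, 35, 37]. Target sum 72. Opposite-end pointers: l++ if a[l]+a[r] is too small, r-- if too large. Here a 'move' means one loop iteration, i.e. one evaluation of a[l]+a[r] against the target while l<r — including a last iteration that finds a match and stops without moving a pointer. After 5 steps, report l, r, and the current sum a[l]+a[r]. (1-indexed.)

l=1 r=7: 0+37=37 <72, l++
l=2 r=7: 16+37=53 <72, l++
l=3 r=7: 18+37=55 <72, l++
l=4 r=7: 29+37=66 <72, l++
l=5 r=7: 31+37=68 <72, l++

l=6, r=7, sum=72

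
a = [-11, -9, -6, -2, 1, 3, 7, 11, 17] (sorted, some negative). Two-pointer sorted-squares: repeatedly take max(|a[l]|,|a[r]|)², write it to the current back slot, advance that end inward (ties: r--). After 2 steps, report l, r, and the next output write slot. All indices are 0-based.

l=0 r=8: |-11|<=|17| out[8]=289, r--
l=0 r=7: |-11|<=|11| out[7]=121, r--

l=0, r=6, next write slot=6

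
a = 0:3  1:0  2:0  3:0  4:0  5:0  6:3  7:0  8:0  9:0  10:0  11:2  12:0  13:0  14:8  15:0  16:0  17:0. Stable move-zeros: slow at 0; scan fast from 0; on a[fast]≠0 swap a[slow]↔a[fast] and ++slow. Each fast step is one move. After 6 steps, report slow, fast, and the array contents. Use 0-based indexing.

slow=1, fast=6, a=[3, 0, 0, 0, 0, 0, 3, 0, 0, 0, 0, 2, 0, 0, 8, 0, 0, 0]

slow=0 fast=0: a[fast]=3≠0 swap→a[0]=3, slow++,fast++
slow=1 fast=1: a[fast]=0, fast++
slow=1 fast=2: a[fast]=0, fast++
slow=1 fast=3: a[fast]=0, fast++
slow=1 fast=4: a[fast]=0, fast++
slow=1 fast=5: a[fast]=0, fast++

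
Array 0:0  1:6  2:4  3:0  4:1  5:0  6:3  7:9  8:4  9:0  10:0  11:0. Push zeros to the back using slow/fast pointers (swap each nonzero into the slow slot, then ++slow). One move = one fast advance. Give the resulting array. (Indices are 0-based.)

[6, 4, 1, 3, 9, 4, 0, 0, 0, 0, 0, 0]

(s=0,f=0) a[fast]=0 → fast++
(s=0,f=1) a[fast]=6≠0 swap→a[0]=6 → slow++,fast++
(s=1,f=2) a[fast]=4≠0 swap→a[1]=4 → slow++,fast++
(s=2,f=3) a[fast]=0 → fast++
(s=2,f=4) a[fast]=1≠0 swap→a[2]=1 → slow++,fast++
(s=3,f=5) a[fast]=0 → fast++
(s=3,f=6) a[fast]=3≠0 swap→a[3]=3 → slow++,fast++
(s=4,f=7) a[fast]=9≠0 swap→a[4]=9 → slow++,fast++
(s=5,f=8) a[fast]=4≠0 swap→a[5]=4 → slow++,fast++
(s=6,f=9) a[fast]=0 → fast++
(s=6,f=10) a[fast]=0 → fast++
(s=6,f=11) a[fast]=0 → fast++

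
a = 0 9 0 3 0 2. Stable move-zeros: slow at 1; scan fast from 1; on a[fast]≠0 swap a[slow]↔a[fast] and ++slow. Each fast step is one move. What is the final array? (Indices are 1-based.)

[9, 3, 2, 0, 0, 0]

slow=1 fast=1: a[fast]=0, fast++
slow=1 fast=2: a[fast]=9≠0 swap→a[1]=9, slow++,fast++
slow=2 fast=3: a[fast]=0, fast++
slow=2 fast=4: a[fast]=3≠0 swap→a[2]=3, slow++,fast++
slow=3 fast=5: a[fast]=0, fast++
slow=3 fast=6: a[fast]=2≠0 swap→a[3]=2, slow++,fast++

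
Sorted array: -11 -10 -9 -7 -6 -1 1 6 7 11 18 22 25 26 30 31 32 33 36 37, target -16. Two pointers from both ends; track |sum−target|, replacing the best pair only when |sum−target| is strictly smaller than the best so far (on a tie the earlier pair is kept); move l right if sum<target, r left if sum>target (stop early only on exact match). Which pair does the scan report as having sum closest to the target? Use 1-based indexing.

pair (-10, -6) with sum -16 (|Δ|=0)

l=1 r=20: -11+37=26 d=42 *, r--
l=1 r=19: -11+36=25 d=41 *, r--
l=1 r=18: -11+33=22 d=38 *, r--
l=1 r=17: -11+32=21 d=37 *, r--
l=1 r=16: -11+31=20 d=36 *, r--
l=1 r=15: -11+30=19 d=35 *, r--
l=1 r=14: -11+26=15 d=31 *, r--
l=1 r=13: -11+25=14 d=30 *, r--
l=1 r=12: -11+22=11 d=27 *, r--
l=1 r=11: -11+18=7 d=23 *, r--
l=1 r=10: -11+11=0 d=16 *, r--
l=1 r=9: -11+7=-4 d=12 *, r--
l=1 r=8: -11+6=-5 d=11 *, r--
l=1 r=7: -11+1=-10 d=6 *, r--
l=1 r=6: -11+-1=-12 d=4 *, r--
l=1 r=5: -11+-6=-17 d=1 *, l++
l=2 r=5: -10+-6=-16 d=0 *, stop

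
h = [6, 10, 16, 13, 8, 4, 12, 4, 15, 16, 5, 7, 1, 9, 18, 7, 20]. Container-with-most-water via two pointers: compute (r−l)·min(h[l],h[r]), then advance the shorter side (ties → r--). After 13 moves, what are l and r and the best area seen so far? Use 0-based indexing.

l=13, r=16, best area=224

l=0 r=16: min(6,20)*16=96 best=96 *, l++
l=1 r=16: min(10,20)*15=150 best=150 *, l++
l=2 r=16: min(16,20)*14=224 best=224 *, l++
l=3 r=16: min(13,20)*13=169 best=224, l++
l=4 r=16: min(8,20)*12=96 best=224, l++
l=5 r=16: min(4,20)*11=44 best=224, l++
l=6 r=16: min(12,20)*10=120 best=224, l++
l=7 r=16: min(4,20)*9=36 best=224, l++
l=8 r=16: min(15,20)*8=120 best=224, l++
l=9 r=16: min(16,20)*7=112 best=224, l++
l=10 r=16: min(5,20)*6=30 best=224, l++
l=11 r=16: min(7,20)*5=35 best=224, l++
l=12 r=16: min(1,20)*4=4 best=224, l++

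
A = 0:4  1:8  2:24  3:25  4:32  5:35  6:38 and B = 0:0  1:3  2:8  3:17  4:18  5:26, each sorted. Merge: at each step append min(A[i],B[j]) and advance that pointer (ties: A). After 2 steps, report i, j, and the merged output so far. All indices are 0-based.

[i=0,j=0] A[i]=4>B[j]=0 take 0 → j++
[i=0,j=1] A[i]=4>B[j]=3 take 3 → j++

i=0, j=2, merged so far=[0, 3]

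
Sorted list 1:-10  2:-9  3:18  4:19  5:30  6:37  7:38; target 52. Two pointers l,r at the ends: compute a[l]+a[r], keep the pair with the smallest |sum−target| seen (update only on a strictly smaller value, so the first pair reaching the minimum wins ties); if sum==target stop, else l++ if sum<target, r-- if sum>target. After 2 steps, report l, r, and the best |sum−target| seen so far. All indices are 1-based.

l=3, r=7, best |Δ|=23

l=1 r=7: -10+38=28 d=24 *, l++
l=2 r=7: -9+38=29 d=23 *, l++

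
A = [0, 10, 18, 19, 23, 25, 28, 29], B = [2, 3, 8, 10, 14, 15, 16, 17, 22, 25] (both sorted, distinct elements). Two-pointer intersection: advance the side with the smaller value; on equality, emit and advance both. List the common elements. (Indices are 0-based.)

intersection = [10, 25]

i=0 j=0: 0<2, i++
i=1 j=0: 10>2, j++
i=1 j=1: 10>3, j++
i=1 j=2: 10>8, j++
i=1 j=3: 10==10 emit, i++,j++
i=2 j=4: 18>14, j++
i=2 j=5: 18>15, j++
i=2 j=6: 18>16, j++
i=2 j=7: 18>17, j++
i=2 j=8: 18<22, i++
i=3 j=8: 19<22, i++
i=4 j=8: 23>22, j++
i=4 j=9: 23<25, i++
i=5 j=9: 25==25 emit, i++,j++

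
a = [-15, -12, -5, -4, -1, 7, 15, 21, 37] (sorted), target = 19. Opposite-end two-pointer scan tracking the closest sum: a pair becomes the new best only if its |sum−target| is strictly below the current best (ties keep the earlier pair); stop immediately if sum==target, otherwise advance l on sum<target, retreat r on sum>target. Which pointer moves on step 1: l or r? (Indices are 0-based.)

r

[0,8] -15+37=22 d=3 * → r--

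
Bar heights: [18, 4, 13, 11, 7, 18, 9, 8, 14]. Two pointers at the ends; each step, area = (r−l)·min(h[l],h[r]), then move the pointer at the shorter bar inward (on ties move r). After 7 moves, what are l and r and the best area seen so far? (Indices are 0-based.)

l=0, r=1, best area=112

l=0 r=8: min(18,14)*8=112 best=112 *, r--
l=0 r=7: min(18,8)*7=56 best=112, r--
l=0 r=6: min(18,9)*6=54 best=112, r--
l=0 r=5: min(18,18)*5=90 best=112, r--
l=0 r=4: min(18,7)*4=28 best=112, r--
l=0 r=3: min(18,11)*3=33 best=112, r--
l=0 r=2: min(18,13)*2=26 best=112, r--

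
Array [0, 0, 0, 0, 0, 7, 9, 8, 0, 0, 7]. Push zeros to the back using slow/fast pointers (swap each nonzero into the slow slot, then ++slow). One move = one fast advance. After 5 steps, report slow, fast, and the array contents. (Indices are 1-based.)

slow=1 fast=1: a[fast]=0, fast++
slow=1 fast=2: a[fast]=0, fast++
slow=1 fast=3: a[fast]=0, fast++
slow=1 fast=4: a[fast]=0, fast++
slow=1 fast=5: a[fast]=0, fast++

slow=1, fast=6, a=[0, 0, 0, 0, 0, 7, 9, 8, 0, 0, 7]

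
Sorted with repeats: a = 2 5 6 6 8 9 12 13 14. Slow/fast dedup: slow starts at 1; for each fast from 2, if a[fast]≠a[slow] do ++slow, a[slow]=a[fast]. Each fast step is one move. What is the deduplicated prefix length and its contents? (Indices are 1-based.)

slow=1 fast=2: a[fast]=5≠a[slow]=2 write a[2]=5, slow++,fast++
slow=2 fast=3: a[fast]=6≠a[slow]=5 write a[3]=6, slow++,fast++
slow=3 fast=4: a[fast]=6=a[slow] dup, fast++
slow=3 fast=5: a[fast]=8≠a[slow]=6 write a[4]=8, slow++,fast++
slow=4 fast=6: a[fast]=9≠a[slow]=8 write a[5]=9, slow++,fast++
slow=5 fast=7: a[fast]=12≠a[slow]=9 write a[6]=12, slow++,fast++
slow=6 fast=8: a[fast]=13≠a[slow]=12 write a[7]=13, slow++,fast++
slow=7 fast=9: a[fast]=14≠a[slow]=13 write a[8]=14, slow++,fast++

length 8; prefix = [2, 5, 6, 8, 9, 12, 13, 14]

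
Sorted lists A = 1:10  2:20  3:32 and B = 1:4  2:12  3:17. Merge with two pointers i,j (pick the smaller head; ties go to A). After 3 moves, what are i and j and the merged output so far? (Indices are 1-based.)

i=2, j=3, merged so far=[4, 10, 12]

[i=1,j=1] A[i]=10>B[j]=4 take 4 → j++
[i=1,j=2] A[i]=10<=B[j]=12 take 10 → i++
[i=2,j=2] A[i]=20>B[j]=12 take 12 → j++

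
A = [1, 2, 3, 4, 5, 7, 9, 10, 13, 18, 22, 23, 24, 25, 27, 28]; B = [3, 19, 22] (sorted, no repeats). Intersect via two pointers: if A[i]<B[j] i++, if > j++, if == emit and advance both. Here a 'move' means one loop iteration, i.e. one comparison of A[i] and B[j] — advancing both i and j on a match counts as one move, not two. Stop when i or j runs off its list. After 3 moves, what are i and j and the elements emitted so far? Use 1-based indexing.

i=4, j=2, emitted=[3]

[i=1,j=1] 1<3 → i++
[i=2,j=1] 2<3 → i++
[i=3,j=1] 3==3 emit → i++,j++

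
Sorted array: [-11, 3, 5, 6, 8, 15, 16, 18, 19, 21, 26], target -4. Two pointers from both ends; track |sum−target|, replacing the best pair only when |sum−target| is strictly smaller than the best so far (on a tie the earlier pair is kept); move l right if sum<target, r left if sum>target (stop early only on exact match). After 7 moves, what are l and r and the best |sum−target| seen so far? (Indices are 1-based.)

l=1, r=4, best |Δ|=1

[1,11] -11+26=15 d=19 * → r--
[1,10] -11+21=10 d=14 * → r--
[1,9] -11+19=8 d=12 * → r--
[1,8] -11+18=7 d=11 * → r--
[1,7] -11+16=5 d=9 * → r--
[1,6] -11+15=4 d=8 * → r--
[1,5] -11+8=-3 d=1 * → r--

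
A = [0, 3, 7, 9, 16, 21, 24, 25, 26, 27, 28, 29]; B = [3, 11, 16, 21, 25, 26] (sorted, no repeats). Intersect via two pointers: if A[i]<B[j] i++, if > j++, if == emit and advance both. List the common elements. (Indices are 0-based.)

i=0 j=0: 0<3, i++
i=1 j=0: 3==3 emit, i++,j++
i=2 j=1: 7<11, i++
i=3 j=1: 9<11, i++
i=4 j=1: 16>11, j++
i=4 j=2: 16==16 emit, i++,j++
i=5 j=3: 21==21 emit, i++,j++
i=6 j=4: 24<25, i++
i=7 j=4: 25==25 emit, i++,j++
i=8 j=5: 26==26 emit, i++,j++

intersection = [3, 16, 21, 25, 26]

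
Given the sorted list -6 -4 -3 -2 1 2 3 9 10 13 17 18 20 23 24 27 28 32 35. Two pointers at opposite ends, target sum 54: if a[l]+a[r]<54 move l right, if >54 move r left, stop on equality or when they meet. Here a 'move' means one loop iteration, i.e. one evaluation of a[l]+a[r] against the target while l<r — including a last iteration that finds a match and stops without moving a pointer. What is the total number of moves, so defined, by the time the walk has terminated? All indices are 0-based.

18 moves

[0,18] -6+35=29 <54 → l++
[1,18] -4+35=31 <54 → l++
[2,18] -3+35=32 <54 → l++
[3,18] -2+35=33 <54 → l++
[4,18] 1+35=36 <54 → l++
[5,18] 2+35=37 <54 → l++
[6,18] 3+35=38 <54 → l++
[7,18] 9+35=44 <54 → l++
[8,18] 10+35=45 <54 → l++
[9,18] 13+35=48 <54 → l++
[10,18] 17+35=52 <54 → l++
[11,18] 18+35=53 <54 → l++
[12,18] 20+35=55 >54 → r--
[12,17] 20+32=52 <54 → l++
[13,17] 23+32=55 >54 → r--
[13,16] 23+28=51 <54 → l++
[14,16] 24+28=52 <54 → l++
[15,16] 27+28=55 >54 → r--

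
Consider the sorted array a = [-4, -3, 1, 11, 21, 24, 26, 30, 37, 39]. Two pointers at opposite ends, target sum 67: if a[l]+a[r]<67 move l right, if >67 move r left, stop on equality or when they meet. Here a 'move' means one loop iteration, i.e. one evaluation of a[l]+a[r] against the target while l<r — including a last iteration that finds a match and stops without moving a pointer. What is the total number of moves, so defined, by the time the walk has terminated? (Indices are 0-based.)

l=0 r=9: -4+39=35 <67, l++
l=1 r=9: -3+39=36 <67, l++
l=2 r=9: 1+39=40 <67, l++
l=3 r=9: 11+39=50 <67, l++
l=4 r=9: 21+39=60 <67, l++
l=5 r=9: 24+39=63 <67, l++
l=6 r=9: 26+39=65 <67, l++
l=7 r=9: 30+39=69 >67, r--
l=7 r=8: 30+37=67, found

9 moves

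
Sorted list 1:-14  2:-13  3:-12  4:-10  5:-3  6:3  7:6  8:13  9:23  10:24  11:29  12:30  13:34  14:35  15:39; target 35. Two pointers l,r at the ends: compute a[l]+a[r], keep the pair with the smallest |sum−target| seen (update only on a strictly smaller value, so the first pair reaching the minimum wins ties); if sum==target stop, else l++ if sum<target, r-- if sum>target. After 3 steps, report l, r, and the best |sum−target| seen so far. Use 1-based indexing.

l=4, r=15, best |Δ|=8

[1,15] -14+39=25 d=10 * → l++
[2,15] -13+39=26 d=9 * → l++
[3,15] -12+39=27 d=8 * → l++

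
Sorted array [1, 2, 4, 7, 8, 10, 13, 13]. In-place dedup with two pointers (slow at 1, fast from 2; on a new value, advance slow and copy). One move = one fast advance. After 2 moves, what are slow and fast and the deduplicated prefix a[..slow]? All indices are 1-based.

(s=1,f=2) a[fast]=2≠a[slow]=1 write a[2]=2 → slow++,fast++
(s=2,f=3) a[fast]=4≠a[slow]=2 write a[3]=4 → slow++,fast++

slow=3, fast=4, prefix=[1, 2, 4]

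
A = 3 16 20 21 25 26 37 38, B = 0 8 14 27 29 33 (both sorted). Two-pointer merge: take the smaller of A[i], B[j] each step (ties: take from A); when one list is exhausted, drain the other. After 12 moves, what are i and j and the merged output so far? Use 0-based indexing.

[i=0,j=0] A[i]=3>B[j]=0 take 0 → j++
[i=0,j=1] A[i]=3<=B[j]=8 take 3 → i++
[i=1,j=1] A[i]=16>B[j]=8 take 8 → j++
[i=1,j=2] A[i]=16>B[j]=14 take 14 → j++
[i=1,j=3] A[i]=16<=B[j]=27 take 16 → i++
[i=2,j=3] A[i]=20<=B[j]=27 take 20 → i++
[i=3,j=3] A[i]=21<=B[j]=27 take 21 → i++
[i=4,j=3] A[i]=25<=B[j]=27 take 25 → i++
[i=5,j=3] A[i]=26<=B[j]=27 take 26 → i++
[i=6,j=3] A[i]=37>B[j]=27 take 27 → j++
[i=6,j=4] A[i]=37>B[j]=29 take 29 → j++
[i=6,j=5] A[i]=37>B[j]=33 take 33 → j++

i=6, j=6, merged so far=[0, 3, 8, 14, 16, 20, 21, 25, 26, 27, 29, 33]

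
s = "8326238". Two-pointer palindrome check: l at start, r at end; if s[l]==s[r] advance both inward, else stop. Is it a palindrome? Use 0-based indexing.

l=0 r=6: '8'=='8', l++,r--
l=1 r=5: '3'=='3', l++,r--
l=2 r=4: '2'=='2', l++,r--

palindrome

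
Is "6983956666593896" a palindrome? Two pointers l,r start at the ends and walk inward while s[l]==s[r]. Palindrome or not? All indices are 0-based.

[0,15] '6'=='6' → l++,r--
[1,14] '9'=='9' → l++,r--
[2,13] '8'=='8' → l++,r--
[3,12] '3'=='3' → l++,r--
[4,11] '9'=='9' → l++,r--
[5,10] '5'=='5' → l++,r--
[6,9] '6'=='6' → l++,r--
[7,8] '6'=='6' → l++,r--

palindrome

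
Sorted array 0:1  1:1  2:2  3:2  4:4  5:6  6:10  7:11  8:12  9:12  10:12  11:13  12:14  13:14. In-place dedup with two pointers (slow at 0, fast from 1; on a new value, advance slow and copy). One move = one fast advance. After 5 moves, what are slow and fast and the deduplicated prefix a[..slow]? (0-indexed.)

(s=0,f=1) a[fast]=1=a[slow] dup → fast++
(s=0,f=2) a[fast]=2≠a[slow]=1 write a[1]=2 → slow++,fast++
(s=1,f=3) a[fast]=2=a[slow] dup → fast++
(s=1,f=4) a[fast]=4≠a[slow]=2 write a[2]=4 → slow++,fast++
(s=2,f=5) a[fast]=6≠a[slow]=4 write a[3]=6 → slow++,fast++

slow=3, fast=6, prefix=[1, 2, 4, 6]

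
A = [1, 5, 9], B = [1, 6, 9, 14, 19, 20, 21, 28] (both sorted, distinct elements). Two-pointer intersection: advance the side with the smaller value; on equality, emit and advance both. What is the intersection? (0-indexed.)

i=0 j=0: 1==1 emit, i++,j++
i=1 j=1: 5<6, i++
i=2 j=1: 9>6, j++
i=2 j=2: 9==9 emit, i++,j++

intersection = [1, 9]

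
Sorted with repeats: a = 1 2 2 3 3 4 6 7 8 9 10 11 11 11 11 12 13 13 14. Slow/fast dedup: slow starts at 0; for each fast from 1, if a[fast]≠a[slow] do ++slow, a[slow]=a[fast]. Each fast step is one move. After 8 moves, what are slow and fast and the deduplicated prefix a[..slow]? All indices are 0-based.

slow=0 fast=1: a[fast]=2≠a[slow]=1 write a[1]=2, slow++,fast++
slow=1 fast=2: a[fast]=2=a[slow] dup, fast++
slow=1 fast=3: a[fast]=3≠a[slow]=2 write a[2]=3, slow++,fast++
slow=2 fast=4: a[fast]=3=a[slow] dup, fast++
slow=2 fast=5: a[fast]=4≠a[slow]=3 write a[3]=4, slow++,fast++
slow=3 fast=6: a[fast]=6≠a[slow]=4 write a[4]=6, slow++,fast++
slow=4 fast=7: a[fast]=7≠a[slow]=6 write a[5]=7, slow++,fast++
slow=5 fast=8: a[fast]=8≠a[slow]=7 write a[6]=8, slow++,fast++

slow=6, fast=9, prefix=[1, 2, 3, 4, 6, 7, 8]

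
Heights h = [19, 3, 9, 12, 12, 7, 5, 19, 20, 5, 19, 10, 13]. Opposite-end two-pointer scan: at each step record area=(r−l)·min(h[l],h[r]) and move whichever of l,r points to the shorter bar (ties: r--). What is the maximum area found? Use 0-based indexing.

max area = 190

[0,12] min(19,13)*12=156 best=156 * → r--
[0,11] min(19,10)*11=110 best=156 → r--
[0,10] min(19,19)*10=190 best=190 * → r--
[0,9] min(19,5)*9=45 best=190 → r--
[0,8] min(19,20)*8=152 best=190 → l++
[1,8] min(3,20)*7=21 best=190 → l++
[2,8] min(9,20)*6=54 best=190 → l++
[3,8] min(12,20)*5=60 best=190 → l++
[4,8] min(12,20)*4=48 best=190 → l++
[5,8] min(7,20)*3=21 best=190 → l++
[6,8] min(5,20)*2=10 best=190 → l++
[7,8] min(19,20)*1=19 best=190 → l++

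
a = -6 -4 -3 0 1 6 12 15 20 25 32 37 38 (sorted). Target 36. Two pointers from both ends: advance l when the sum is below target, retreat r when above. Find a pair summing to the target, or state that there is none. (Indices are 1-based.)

no pair

l=1 r=13: -6+38=32 <36, l++
l=2 r=13: -4+38=34 <36, l++
l=3 r=13: -3+38=35 <36, l++
l=4 r=13: 0+38=38 >36, r--
l=4 r=12: 0+37=37 >36, r--
l=4 r=11: 0+32=32 <36, l++
l=5 r=11: 1+32=33 <36, l++
l=6 r=11: 6+32=38 >36, r--
l=6 r=10: 6+25=31 <36, l++
l=7 r=10: 12+25=37 >36, r--
l=7 r=9: 12+20=32 <36, l++
l=8 r=9: 15+20=35 <36, l++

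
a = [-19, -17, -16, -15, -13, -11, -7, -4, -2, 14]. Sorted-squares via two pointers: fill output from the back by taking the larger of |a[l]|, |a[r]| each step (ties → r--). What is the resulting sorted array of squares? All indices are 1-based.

[1,10] |-19|>|14| out[10]=361 → l++
[2,10] |-17|>|14| out[9]=289 → l++
[3,10] |-16|>|14| out[8]=256 → l++
[4,10] |-15|>|14| out[7]=225 → l++
[5,10] |-13|<=|14| out[6]=196 → r--
[5,9] |-13|>|-2| out[5]=169 → l++
[6,9] |-11|>|-2| out[4]=121 → l++
[7,9] |-7|>|-2| out[3]=49 → l++
[8,9] |-4|>|-2| out[2]=16 → l++
[9,9] |-2|<=|-2| out[1]=4 → r--

[4, 16, 49, 121, 169, 196, 225, 256, 289, 361]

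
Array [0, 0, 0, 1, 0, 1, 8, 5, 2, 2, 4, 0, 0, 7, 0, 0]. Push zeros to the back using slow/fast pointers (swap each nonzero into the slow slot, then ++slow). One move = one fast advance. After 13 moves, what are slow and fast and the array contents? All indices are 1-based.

(s=1,f=1) a[fast]=0 → fast++
(s=1,f=2) a[fast]=0 → fast++
(s=1,f=3) a[fast]=0 → fast++
(s=1,f=4) a[fast]=1≠0 swap→a[1]=1 → slow++,fast++
(s=2,f=5) a[fast]=0 → fast++
(s=2,f=6) a[fast]=1≠0 swap→a[2]=1 → slow++,fast++
(s=3,f=7) a[fast]=8≠0 swap→a[3]=8 → slow++,fast++
(s=4,f=8) a[fast]=5≠0 swap→a[4]=5 → slow++,fast++
(s=5,f=9) a[fast]=2≠0 swap→a[5]=2 → slow++,fast++
(s=6,f=10) a[fast]=2≠0 swap→a[6]=2 → slow++,fast++
(s=7,f=11) a[fast]=4≠0 swap→a[7]=4 → slow++,fast++
(s=8,f=12) a[fast]=0 → fast++
(s=8,f=13) a[fast]=0 → fast++

slow=8, fast=14, a=[1, 1, 8, 5, 2, 2, 4, 0, 0, 0, 0, 0, 0, 7, 0, 0]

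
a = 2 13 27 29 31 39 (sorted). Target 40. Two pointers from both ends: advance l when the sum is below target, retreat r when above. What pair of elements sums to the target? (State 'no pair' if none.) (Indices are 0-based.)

(13, 27)

[0,5] 2+39=41 >40 → r--
[0,4] 2+31=33 <40 → l++
[1,4] 13+31=44 >40 → r--
[1,3] 13+29=42 >40 → r--
[1,2] 13+27=40 → found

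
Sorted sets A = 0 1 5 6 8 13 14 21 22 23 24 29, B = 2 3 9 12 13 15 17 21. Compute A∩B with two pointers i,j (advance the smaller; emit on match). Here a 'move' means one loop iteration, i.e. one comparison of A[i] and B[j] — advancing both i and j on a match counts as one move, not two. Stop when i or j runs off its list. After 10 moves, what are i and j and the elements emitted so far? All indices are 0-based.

i=6, j=5, emitted=[13]

i=0 j=0: 0<2, i++
i=1 j=0: 1<2, i++
i=2 j=0: 5>2, j++
i=2 j=1: 5>3, j++
i=2 j=2: 5<9, i++
i=3 j=2: 6<9, i++
i=4 j=2: 8<9, i++
i=5 j=2: 13>9, j++
i=5 j=3: 13>12, j++
i=5 j=4: 13==13 emit, i++,j++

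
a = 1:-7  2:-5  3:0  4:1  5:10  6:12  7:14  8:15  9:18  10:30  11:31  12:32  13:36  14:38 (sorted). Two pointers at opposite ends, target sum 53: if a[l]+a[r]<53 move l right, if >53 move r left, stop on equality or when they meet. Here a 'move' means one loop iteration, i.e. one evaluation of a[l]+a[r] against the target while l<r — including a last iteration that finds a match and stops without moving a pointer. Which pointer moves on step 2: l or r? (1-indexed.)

l

[1,14] -7+38=31 <53 → l++
[2,14] -5+38=33 <53 → l++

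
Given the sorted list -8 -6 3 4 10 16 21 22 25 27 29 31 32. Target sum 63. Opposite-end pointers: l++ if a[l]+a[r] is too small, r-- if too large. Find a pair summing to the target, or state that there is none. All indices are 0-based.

(31, 32)

[0,12] -8+32=24 <63 → l++
[1,12] -6+32=26 <63 → l++
[2,12] 3+32=35 <63 → l++
[3,12] 4+32=36 <63 → l++
[4,12] 10+32=42 <63 → l++
[5,12] 16+32=48 <63 → l++
[6,12] 21+32=53 <63 → l++
[7,12] 22+32=54 <63 → l++
[8,12] 25+32=57 <63 → l++
[9,12] 27+32=59 <63 → l++
[10,12] 29+32=61 <63 → l++
[11,12] 31+32=63 → found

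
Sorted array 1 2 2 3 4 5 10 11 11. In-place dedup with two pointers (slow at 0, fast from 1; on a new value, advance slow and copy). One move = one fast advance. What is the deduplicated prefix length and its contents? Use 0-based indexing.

(s=0,f=1) a[fast]=2≠a[slow]=1 write a[1]=2 → slow++,fast++
(s=1,f=2) a[fast]=2=a[slow] dup → fast++
(s=1,f=3) a[fast]=3≠a[slow]=2 write a[2]=3 → slow++,fast++
(s=2,f=4) a[fast]=4≠a[slow]=3 write a[3]=4 → slow++,fast++
(s=3,f=5) a[fast]=5≠a[slow]=4 write a[4]=5 → slow++,fast++
(s=4,f=6) a[fast]=10≠a[slow]=5 write a[5]=10 → slow++,fast++
(s=5,f=7) a[fast]=11≠a[slow]=10 write a[6]=11 → slow++,fast++
(s=6,f=8) a[fast]=11=a[slow] dup → fast++

length 7; prefix = [1, 2, 3, 4, 5, 10, 11]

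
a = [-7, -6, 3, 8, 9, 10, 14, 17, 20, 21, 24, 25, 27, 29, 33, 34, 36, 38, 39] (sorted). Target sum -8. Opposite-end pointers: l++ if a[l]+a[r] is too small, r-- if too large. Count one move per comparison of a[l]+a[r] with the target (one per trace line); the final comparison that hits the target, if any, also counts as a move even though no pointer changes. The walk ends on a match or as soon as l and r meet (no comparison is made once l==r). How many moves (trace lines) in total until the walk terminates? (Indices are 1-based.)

18 moves

l=1 r=19: -7+39=32 >-8, r--
l=1 r=18: -7+38=31 >-8, r--
l=1 r=17: -7+36=29 >-8, r--
l=1 r=16: -7+34=27 >-8, r--
l=1 r=15: -7+33=26 >-8, r--
l=1 r=14: -7+29=22 >-8, r--
l=1 r=13: -7+27=20 >-8, r--
l=1 r=12: -7+25=18 >-8, r--
l=1 r=11: -7+24=17 >-8, r--
l=1 r=10: -7+21=14 >-8, r--
l=1 r=9: -7+20=13 >-8, r--
l=1 r=8: -7+17=10 >-8, r--
l=1 r=7: -7+14=7 >-8, r--
l=1 r=6: -7+10=3 >-8, r--
l=1 r=5: -7+9=2 >-8, r--
l=1 r=4: -7+8=1 >-8, r--
l=1 r=3: -7+3=-4 >-8, r--
l=1 r=2: -7+-6=-13 <-8, l++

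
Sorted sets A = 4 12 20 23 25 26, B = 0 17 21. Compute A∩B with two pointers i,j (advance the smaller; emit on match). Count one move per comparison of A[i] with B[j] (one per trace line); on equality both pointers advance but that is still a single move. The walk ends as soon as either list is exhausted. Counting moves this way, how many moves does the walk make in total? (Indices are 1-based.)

6 moves

[i=1,j=1] 4>0 → j++
[i=1,j=2] 4<17 → i++
[i=2,j=2] 12<17 → i++
[i=3,j=2] 20>17 → j++
[i=3,j=3] 20<21 → i++
[i=4,j=3] 23>21 → j++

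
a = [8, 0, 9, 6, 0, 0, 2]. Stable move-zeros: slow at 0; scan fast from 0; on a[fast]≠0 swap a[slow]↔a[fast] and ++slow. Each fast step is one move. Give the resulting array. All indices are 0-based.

[8, 9, 6, 2, 0, 0, 0]

slow=0 fast=0: a[fast]=8≠0 swap→a[0]=8, slow++,fast++
slow=1 fast=1: a[fast]=0, fast++
slow=1 fast=2: a[fast]=9≠0 swap→a[1]=9, slow++,fast++
slow=2 fast=3: a[fast]=6≠0 swap→a[2]=6, slow++,fast++
slow=3 fast=4: a[fast]=0, fast++
slow=3 fast=5: a[fast]=0, fast++
slow=3 fast=6: a[fast]=2≠0 swap→a[3]=2, slow++,fast++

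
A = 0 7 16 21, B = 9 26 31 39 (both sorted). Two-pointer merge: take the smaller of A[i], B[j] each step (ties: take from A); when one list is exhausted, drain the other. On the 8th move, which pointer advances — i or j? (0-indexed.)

j

i=0 j=0: A[i]=0<=B[j]=9 take 0, i++
i=1 j=0: A[i]=7<=B[j]=9 take 7, i++
i=2 j=0: A[i]=16>B[j]=9 take 9, j++
i=2 j=1: A[i]=16<=B[j]=26 take 16, i++
i=3 j=1: A[i]=21<=B[j]=26 take 21, i++
i=4 j=1: A done, take B[j]=26, j++
i=4 j=2: A done, take B[j]=31, j++
i=4 j=3: A done, take B[j]=39, j++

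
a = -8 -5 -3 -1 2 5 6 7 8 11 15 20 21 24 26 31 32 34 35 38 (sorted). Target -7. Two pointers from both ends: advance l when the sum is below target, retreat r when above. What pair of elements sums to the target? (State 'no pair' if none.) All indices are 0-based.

[0,19] -8+38=30 >-7 → r--
[0,18] -8+35=27 >-7 → r--
[0,17] -8+34=26 >-7 → r--
[0,16] -8+32=24 >-7 → r--
[0,15] -8+31=23 >-7 → r--
[0,14] -8+26=18 >-7 → r--
[0,13] -8+24=16 >-7 → r--
[0,12] -8+21=13 >-7 → r--
[0,11] -8+20=12 >-7 → r--
[0,10] -8+15=7 >-7 → r--
[0,9] -8+11=3 >-7 → r--
[0,8] -8+8=0 >-7 → r--
[0,7] -8+7=-1 >-7 → r--
[0,6] -8+6=-2 >-7 → r--
[0,5] -8+5=-3 >-7 → r--
[0,4] -8+2=-6 >-7 → r--
[0,3] -8+-1=-9 <-7 → l++
[1,3] -5+-1=-6 >-7 → r--
[1,2] -5+-3=-8 <-7 → l++

no pair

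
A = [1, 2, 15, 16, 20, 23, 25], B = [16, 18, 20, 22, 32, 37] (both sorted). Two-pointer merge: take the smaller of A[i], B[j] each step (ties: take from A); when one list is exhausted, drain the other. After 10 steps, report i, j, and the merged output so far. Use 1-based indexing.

i=7, j=5, merged so far=[1, 2, 15, 16, 16, 18, 20, 20, 22, 23]

i=1 j=1: A[i]=1<=B[j]=16 take 1, i++
i=2 j=1: A[i]=2<=B[j]=16 take 2, i++
i=3 j=1: A[i]=15<=B[j]=16 take 15, i++
i=4 j=1: A[i]=16<=B[j]=16 take 16, i++
i=5 j=1: A[i]=20>B[j]=16 take 16, j++
i=5 j=2: A[i]=20>B[j]=18 take 18, j++
i=5 j=3: A[i]=20<=B[j]=20 take 20, i++
i=6 j=3: A[i]=23>B[j]=20 take 20, j++
i=6 j=4: A[i]=23>B[j]=22 take 22, j++
i=6 j=5: A[i]=23<=B[j]=32 take 23, i++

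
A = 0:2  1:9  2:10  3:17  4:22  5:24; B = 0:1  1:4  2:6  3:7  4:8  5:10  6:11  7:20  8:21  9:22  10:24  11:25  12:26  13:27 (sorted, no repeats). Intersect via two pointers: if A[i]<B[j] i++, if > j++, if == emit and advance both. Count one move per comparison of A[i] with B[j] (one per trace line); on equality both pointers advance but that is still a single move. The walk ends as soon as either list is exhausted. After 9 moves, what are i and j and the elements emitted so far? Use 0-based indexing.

[i=0,j=0] 2>1 → j++
[i=0,j=1] 2<4 → i++
[i=1,j=1] 9>4 → j++
[i=1,j=2] 9>6 → j++
[i=1,j=3] 9>7 → j++
[i=1,j=4] 9>8 → j++
[i=1,j=5] 9<10 → i++
[i=2,j=5] 10==10 emit → i++,j++
[i=3,j=6] 17>11 → j++

i=3, j=7, emitted=[10]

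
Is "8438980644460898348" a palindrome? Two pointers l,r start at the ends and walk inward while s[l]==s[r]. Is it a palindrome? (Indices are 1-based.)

l=1 r=19: '8'=='8', l++,r--
l=2 r=18: '4'=='4', l++,r--
l=3 r=17: '3'=='3', l++,r--
l=4 r=16: '8'=='8', l++,r--
l=5 r=15: '9'=='9', l++,r--
l=6 r=14: '8'=='8', l++,r--
l=7 r=13: '0'=='0', l++,r--
l=8 r=12: '6'=='6', l++,r--
l=9 r=11: '4'=='4', l++,r--

palindrome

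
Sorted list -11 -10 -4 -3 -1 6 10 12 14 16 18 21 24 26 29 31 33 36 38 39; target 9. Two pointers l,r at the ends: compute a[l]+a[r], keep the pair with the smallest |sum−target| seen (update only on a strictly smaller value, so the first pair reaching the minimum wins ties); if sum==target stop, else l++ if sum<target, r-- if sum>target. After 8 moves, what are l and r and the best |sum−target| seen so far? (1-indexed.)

l=1 r=20: -11+39=28 d=19 *, r--
l=1 r=19: -11+38=27 d=18 *, r--
l=1 r=18: -11+36=25 d=16 *, r--
l=1 r=17: -11+33=22 d=13 *, r--
l=1 r=16: -11+31=20 d=11 *, r--
l=1 r=15: -11+29=18 d=9 *, r--
l=1 r=14: -11+26=15 d=6 *, r--
l=1 r=13: -11+24=13 d=4 *, r--

l=1, r=12, best |Δ|=4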